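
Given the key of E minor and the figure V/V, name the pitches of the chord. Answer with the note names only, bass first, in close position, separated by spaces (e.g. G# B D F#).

The slash means an applied dominant: we want the dominant of V. In E minor, V is B major, and its dominant is built on F#.
Building a major triad on F# gives F#-A#-C#.

F# A# C#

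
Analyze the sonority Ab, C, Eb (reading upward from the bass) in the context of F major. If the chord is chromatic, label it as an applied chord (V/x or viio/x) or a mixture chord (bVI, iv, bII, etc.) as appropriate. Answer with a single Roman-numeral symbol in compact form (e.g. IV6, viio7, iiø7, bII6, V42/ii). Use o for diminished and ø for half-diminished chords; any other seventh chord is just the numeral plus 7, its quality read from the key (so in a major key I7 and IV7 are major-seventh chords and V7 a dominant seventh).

bIII

Stacked in thirds the chord is Ab-C-Eb: a major triad on Ab.
Ab is the lowered third degree of F major (diatonic 3 would be A). This is a major triad on the lowered third degree, borrowed from the parallel minor.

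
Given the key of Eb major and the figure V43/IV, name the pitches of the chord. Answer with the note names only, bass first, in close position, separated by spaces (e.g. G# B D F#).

Bb Db Eb G

The slash means an applied dominant: we want the dominant of IV. In Eb major, IV is Ab major, and its dominant is built on Eb.
Building a dominant seventh chord on Eb gives Eb-G-Bb-Db.
The figured bass 43 indicates second inversion, placing the fifth (Bb) in the bass: Bb-Db-Eb-G.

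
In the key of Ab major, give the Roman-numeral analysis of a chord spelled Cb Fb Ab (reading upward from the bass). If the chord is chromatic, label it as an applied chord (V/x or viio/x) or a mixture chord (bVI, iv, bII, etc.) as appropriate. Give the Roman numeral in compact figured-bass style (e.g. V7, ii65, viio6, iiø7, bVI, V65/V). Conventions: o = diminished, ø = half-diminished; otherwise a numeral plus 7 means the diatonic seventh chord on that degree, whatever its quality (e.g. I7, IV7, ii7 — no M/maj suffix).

bVI64

The pitches Fb-Ab-Cb form a major triad rooted on Fb.
Fb is the lowered sixth degree of Ab major (diatonic 6 would be F). This is a major triad on the lowered sixth degree, borrowed from the parallel minor.
With Cb in the bass the chord is in second inversion, so the figured bass is 64.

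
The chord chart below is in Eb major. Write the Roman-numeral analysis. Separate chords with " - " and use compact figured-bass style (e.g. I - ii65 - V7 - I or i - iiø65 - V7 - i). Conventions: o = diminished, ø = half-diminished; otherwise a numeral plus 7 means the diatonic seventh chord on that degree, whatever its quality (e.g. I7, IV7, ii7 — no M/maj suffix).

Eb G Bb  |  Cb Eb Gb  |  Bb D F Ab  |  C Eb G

I - bVI - V7 - vi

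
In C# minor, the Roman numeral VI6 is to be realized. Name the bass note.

VI in C# minor has root A; the chord is A-C#-E.
The figure 6 means first inversion — the third is in the bass.

C#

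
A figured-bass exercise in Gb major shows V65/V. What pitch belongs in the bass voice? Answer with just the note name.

C

The applied chord V65/V is rooted on Ab: Ab-C-Eb-Gb.
The figure 65 means first inversion — the third is in the bass.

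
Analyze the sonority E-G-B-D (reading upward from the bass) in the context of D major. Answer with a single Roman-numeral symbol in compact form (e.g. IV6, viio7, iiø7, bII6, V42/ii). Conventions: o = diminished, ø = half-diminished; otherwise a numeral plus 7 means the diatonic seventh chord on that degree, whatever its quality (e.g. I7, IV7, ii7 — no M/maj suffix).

ii7

The pitches E-G-B-D form a minor seventh chord rooted on E.
E is scale degree 2 in D major, and a minor seventh chord on that degree is written ii7.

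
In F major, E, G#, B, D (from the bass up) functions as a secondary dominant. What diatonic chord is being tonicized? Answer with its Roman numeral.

iii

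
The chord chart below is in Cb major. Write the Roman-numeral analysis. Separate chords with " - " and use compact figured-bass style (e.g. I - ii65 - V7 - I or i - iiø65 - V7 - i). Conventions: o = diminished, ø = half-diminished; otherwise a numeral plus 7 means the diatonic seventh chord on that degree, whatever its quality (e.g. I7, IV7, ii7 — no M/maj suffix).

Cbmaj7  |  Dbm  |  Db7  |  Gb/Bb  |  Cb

Cbmaj7 has root Cb, degree 1 in Cb major, so I7.
Dbm: root Db is the supertonic; minor triad there is ii.
Db7 is the secondary dominant of V (dominant seventh chord on Db): V7/V.
Gb/Bb: root Gb is the dominant; major triad there is V6.
Cb: major triad on Cb = scale degree 1 → I.

I7 - ii - V7/V - V6 - I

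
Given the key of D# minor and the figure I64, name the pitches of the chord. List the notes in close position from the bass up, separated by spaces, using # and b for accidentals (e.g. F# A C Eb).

A# D# F##

Scale degree 1 in D# minor is D#; here the chord built on it is altered to a major triad. I64 is the major tonic (Picardy third), borrowed from the parallel major.
So the chord is D#-F##-A#, a major triad.
The figured bass 64 indicates second inversion, placing the fifth (A#) in the bass: A#-D#-F##.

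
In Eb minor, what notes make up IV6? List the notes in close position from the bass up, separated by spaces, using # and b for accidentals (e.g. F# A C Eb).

Scale degree 4 in Eb minor is Ab; here the chord built on it is altered to a major triad. IV6 is the major subdominant, borrowed from the parallel major.
So the chord is Ab-C-Eb, a major triad.
With the 6 figure the chord is in first inversion; from the bass C upward in close position it reads C-Eb-Ab.

C Eb Ab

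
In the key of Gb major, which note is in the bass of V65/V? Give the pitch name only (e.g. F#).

The applied chord V65/V is rooted on Ab: Ab-C-Eb-Gb.
The figure 65 means first inversion — the third is in the bass.

C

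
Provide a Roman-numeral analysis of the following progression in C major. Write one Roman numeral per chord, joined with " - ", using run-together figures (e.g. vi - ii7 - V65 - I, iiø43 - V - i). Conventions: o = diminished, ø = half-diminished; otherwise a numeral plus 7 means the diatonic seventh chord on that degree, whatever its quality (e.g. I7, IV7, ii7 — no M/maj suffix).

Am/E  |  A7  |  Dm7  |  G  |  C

vi64 - V7/ii - ii7 - V - I

Am/E has root A, degree 6 in C major, so vi64.
A7: a dominant seventh chord on A, the applied dominant of ii → V7/ii.
Dm7: root D is the supertonic; minor seventh chord there is ii7.
G: root G is the dominant; major triad there is V.
C: major triad on C = scale degree 1 → I.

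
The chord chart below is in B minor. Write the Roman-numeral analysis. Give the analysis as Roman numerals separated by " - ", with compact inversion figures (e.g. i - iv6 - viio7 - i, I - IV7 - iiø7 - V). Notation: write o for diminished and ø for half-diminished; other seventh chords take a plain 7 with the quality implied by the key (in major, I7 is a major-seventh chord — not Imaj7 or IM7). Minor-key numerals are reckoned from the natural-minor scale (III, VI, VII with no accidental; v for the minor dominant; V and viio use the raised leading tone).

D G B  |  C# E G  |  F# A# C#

D-G-B: root G is the submediant; major triad there is VI64.
C#-E-G: root C# is the supertonic; diminished triad there is iio.
F#-A#-C#: major triad on F# = scale degree 5 → V.

VI64 - iio - V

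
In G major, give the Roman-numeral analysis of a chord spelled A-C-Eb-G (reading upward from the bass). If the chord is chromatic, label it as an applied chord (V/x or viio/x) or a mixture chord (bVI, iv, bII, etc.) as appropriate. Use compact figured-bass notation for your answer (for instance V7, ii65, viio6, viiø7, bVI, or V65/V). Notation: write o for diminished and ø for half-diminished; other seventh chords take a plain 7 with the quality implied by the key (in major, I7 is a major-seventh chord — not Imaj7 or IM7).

Stacked in thirds the chord is A-C-Eb-G: a half-diminished seventh chord on A.
A is the second degree of G major. This is the half-diminished supertonic seventh, borrowed from the parallel minor.

iiø7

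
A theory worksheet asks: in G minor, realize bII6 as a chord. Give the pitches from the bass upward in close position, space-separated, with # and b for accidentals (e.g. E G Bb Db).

bII6 is the Neapolitan sixth — a major triad on the lowered second degree, here in its customary first inversion. In G minor that root is Ab.
So the chord is Ab-C-Eb, a major triad.
With the 6 figure the chord is in first inversion; from the bass C upward in close position it reads C-Eb-Ab.

C Eb Ab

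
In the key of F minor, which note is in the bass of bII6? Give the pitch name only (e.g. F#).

bII in F minor has root Gb; the chord is Gb-Bb-Db.
The figure 6 means first inversion — the third is in the bass.

Bb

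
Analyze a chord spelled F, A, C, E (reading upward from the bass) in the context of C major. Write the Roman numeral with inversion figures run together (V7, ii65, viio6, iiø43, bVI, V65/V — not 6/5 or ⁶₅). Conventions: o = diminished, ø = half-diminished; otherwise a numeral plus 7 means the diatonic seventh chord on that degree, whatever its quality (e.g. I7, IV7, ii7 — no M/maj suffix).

The pitches F-A-C-E form a major seventh chord rooted on F.
In C major, F is the subdominant; the diatonic major seventh chord there is IV7.

IV7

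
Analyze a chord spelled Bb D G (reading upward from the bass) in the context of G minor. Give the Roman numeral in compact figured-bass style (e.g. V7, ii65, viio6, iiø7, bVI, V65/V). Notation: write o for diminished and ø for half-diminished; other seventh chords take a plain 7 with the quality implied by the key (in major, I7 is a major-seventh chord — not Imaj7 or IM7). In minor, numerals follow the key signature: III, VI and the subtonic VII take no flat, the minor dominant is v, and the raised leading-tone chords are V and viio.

The pitches G-Bb-D form a minor triad rooted on G.
In G minor, G is the tonic; the diatonic minor triad there is i.
With Bb in the bass the chord is in first inversion, so the figured bass is 6.

i6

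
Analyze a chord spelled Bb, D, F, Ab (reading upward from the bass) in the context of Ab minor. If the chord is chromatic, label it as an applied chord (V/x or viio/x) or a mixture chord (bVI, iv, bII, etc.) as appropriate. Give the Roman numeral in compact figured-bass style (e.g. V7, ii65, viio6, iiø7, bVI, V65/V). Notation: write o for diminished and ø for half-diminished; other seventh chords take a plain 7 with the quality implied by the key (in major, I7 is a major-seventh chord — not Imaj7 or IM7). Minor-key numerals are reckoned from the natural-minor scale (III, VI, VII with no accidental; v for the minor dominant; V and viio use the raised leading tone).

V7/V

The pitches Bb-D-F-Ab form a dominant seventh chord rooted on Bb.
Bb is not a diatonic chord root with this quality in Ab minor, but it lies a perfect fifth above Eb (V), so the chord functions as an applied dominant of V.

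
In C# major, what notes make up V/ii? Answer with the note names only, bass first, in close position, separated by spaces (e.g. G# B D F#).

V/ii is a secondary dominant — the dominant triad of ii. ii in C# major is D#, so the applied chord's root is A#, a perfect fifth above.
Building a major triad on A# gives A#-C##-E#.

A# C## E#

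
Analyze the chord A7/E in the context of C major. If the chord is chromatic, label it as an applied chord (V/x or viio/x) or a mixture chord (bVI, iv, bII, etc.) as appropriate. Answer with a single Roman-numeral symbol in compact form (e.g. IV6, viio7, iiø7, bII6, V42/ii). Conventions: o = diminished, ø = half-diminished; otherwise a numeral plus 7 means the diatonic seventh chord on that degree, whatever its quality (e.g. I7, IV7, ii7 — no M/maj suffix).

V43/ii

Stacked in thirds the chord is A-C#-E-G: a dominant seventh chord on A.
A is not a diatonic chord root with this quality in C major, but it lies a perfect fifth above D (ii), so the chord functions as an applied dominant of ii.
With E in the bass the chord is in second inversion, so the figured bass is 43.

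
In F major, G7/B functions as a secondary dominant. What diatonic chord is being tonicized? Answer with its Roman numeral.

V

The chord is a dominant seventh chord on G.
A dominant resolves down a perfect fifth: G → C. In F major, C is scale degree 5, i.e. V.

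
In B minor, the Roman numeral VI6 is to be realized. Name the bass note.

B

VI in B minor has root G; the chord is G-B-D.
The figure 6 means first inversion — the third is in the bass.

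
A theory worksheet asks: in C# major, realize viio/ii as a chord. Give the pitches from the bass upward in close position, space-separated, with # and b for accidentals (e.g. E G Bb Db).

C## E# G#

viio/ii is a secondary leading-tone chord. The target ii is D# in C# major; the applied chord is rooted a semitone below, on C##.
Building a diminished triad on C## gives C##-E#-G#.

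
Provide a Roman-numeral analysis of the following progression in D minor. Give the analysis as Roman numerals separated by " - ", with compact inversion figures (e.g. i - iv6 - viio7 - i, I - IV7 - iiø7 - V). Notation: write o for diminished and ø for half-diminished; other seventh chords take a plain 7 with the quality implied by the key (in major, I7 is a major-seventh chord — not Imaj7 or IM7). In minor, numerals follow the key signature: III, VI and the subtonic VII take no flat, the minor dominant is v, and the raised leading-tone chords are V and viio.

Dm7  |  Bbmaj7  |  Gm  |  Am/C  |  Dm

i7 - VI7 - iv - v6 - i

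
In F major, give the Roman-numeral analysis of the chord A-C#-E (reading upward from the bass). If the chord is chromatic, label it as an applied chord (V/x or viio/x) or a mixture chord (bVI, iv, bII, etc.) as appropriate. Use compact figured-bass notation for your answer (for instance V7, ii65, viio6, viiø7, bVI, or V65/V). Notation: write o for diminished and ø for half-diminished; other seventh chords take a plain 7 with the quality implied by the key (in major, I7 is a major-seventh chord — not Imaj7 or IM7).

The pitches A-C#-E form a major triad rooted on A.
A is not a diatonic chord root with this quality in F major, but it lies a perfect fifth above D (vi), so the chord functions as an applied dominant of vi.

V/vi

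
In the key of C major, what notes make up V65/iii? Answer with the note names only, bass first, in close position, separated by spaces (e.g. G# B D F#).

D# F# A B

V65/iii is a secondary dominant — the dominant seventh of iii. iii in C major is E, so the applied chord's root is B, a perfect fifth above.
Building a dominant seventh chord on B gives B-D#-F#-A.
With the 65 figure the chord is in first inversion; from the bass D# upward in close position it reads D#-F#-A-B.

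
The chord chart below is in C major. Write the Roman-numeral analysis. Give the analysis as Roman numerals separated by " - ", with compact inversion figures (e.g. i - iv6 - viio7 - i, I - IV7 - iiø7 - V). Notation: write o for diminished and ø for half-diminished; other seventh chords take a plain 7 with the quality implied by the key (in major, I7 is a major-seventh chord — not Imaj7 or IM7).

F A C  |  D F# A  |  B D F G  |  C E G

F-A-C: major triad on F = scale degree 4 → IV.
D-F#-A: chromatic; D is V of V, so V/V.
B-D-F-G: dominant seventh chord on G = scale degree 5 → V65.
C-E-G: root C is the tonic; major triad there is I.

IV - V/V - V65 - I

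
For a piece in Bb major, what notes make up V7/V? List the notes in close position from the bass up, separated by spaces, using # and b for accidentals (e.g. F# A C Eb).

V7/V is a secondary dominant — the dominant seventh of V. V in Bb major is F, so the applied chord's root is C, a perfect fifth above.
Building a dominant seventh chord on C gives C-E-G-Bb.

C E G Bb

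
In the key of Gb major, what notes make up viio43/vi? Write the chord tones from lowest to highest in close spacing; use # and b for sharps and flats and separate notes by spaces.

Ab Cb D F

viio43/vi is a secondary leading-tone chord. The target vi is Eb in Gb major; the applied chord is rooted a semitone below, on D.
Building a fully diminished seventh chord on D gives D-F-Ab-Cb.
With the 43 figure the chord is in second inversion; from the bass Ab upward in close position it reads Ab-Cb-D-F.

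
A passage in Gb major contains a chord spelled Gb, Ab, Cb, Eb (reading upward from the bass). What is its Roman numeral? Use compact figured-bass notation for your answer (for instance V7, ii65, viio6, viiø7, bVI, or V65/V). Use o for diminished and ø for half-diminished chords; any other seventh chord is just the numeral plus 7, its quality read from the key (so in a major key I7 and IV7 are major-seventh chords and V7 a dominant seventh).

The pitches Ab-Cb-Eb-Gb form a minor seventh chord rooted on Ab.
Ab is scale degree 2 in Gb major, and a minor seventh chord on that degree is written ii7.
With Gb in the bass the chord is in third inversion, so the figured bass is 42.

ii42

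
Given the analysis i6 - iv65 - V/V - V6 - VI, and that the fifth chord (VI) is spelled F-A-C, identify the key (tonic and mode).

A minor

The chord F is a major triad rooted on F; its label is VI.
VI on F implies F is the submediant; that puts the tonic at A, and the uppercase numeral fits minor mode.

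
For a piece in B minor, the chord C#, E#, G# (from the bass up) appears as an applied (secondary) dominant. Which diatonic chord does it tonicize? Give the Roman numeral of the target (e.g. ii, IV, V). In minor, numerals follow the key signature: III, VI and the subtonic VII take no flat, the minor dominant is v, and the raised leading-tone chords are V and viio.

The chord is a major triad on C#.
A dominant resolves down a perfect fifth: C# → F#. In B minor, F# is scale degree 5, i.e. V.

V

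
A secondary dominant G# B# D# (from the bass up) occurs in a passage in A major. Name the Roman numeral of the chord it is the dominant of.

The chord is a major triad on G#.
A dominant resolves down a perfect fifth: G# → C#. In A major, C# is scale degree 3, i.e. iii.

iii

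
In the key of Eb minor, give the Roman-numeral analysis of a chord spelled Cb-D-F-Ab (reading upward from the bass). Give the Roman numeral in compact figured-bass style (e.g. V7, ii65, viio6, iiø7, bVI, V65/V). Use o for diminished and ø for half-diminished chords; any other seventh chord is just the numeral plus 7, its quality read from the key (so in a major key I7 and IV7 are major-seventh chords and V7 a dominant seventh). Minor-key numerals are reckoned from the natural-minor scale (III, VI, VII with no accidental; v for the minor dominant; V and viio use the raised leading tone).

The pitches D-F-Ab-Cb form a fully diminished seventh chord rooted on D.
D is scale degree 7 in Eb minor, and a fully diminished seventh chord on that degree is written viio7.
With Cb in the bass the chord is in third inversion, so the figured bass is 42.

viio42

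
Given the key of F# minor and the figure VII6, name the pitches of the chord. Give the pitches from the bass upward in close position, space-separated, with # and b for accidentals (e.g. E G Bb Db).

In F# minor, scale degree 7 is E, and the diatonic chord built there is a major triad.
Stacking thirds from E gives E-G#-B.
With the 6 figure the chord is in first inversion; from the bass G# upward in close position it reads G#-B-E.

G# B E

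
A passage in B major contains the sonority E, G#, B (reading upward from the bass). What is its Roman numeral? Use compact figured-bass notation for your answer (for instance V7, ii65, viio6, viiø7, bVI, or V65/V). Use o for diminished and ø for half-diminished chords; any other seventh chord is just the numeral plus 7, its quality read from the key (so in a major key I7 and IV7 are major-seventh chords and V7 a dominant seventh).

IV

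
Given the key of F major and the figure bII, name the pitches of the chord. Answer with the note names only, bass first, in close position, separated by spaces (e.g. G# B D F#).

bII is the Neapolitan chord — a major triad on the lowered second degree. In F major that root is Gb.
So the chord is Gb-Bb-Db.

Gb Bb Db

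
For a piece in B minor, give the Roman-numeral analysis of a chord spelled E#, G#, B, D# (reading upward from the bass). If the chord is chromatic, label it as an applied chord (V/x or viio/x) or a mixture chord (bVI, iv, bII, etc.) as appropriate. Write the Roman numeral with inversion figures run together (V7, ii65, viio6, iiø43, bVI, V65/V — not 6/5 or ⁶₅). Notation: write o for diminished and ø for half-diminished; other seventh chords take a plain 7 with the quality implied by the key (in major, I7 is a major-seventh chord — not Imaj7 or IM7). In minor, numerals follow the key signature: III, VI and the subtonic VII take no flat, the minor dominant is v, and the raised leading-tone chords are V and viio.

viiø7/V

The pitches E#-G#-B-D# form a half-diminished seventh chord rooted on E#.
E# sits a half step below F# (V in B minor); a diminished chord there is the applied leading-tone chord of V.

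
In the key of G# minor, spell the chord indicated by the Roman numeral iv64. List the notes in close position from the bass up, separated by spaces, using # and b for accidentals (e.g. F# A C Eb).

The numeral's case and figure indicate a minor triad. In G# minor its root, the fourth degree, is C#.
Stacking thirds from C# gives C#-E-G#.
With the 64 figure the chord is in second inversion; from the bass G# upward in close position it reads G#-C#-E.

G# C# E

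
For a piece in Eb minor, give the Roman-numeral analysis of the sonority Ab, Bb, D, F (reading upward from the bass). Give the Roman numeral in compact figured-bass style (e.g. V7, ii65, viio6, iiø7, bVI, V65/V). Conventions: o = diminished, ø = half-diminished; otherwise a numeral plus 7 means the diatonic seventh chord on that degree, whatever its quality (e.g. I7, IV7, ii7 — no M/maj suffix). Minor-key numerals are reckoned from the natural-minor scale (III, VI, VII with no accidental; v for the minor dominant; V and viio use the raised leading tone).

The pitches Bb-D-F-Ab form a dominant seventh chord rooted on Bb.
In Eb minor, Bb is the dominant; the diatonic dominant seventh chord there is V7.
With Ab in the bass the chord is in third inversion, so the figured bass is 42.

V42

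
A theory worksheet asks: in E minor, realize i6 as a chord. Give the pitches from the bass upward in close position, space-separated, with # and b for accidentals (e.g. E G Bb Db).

The numeral's case and figure indicate a minor triad. In E minor its root, the first degree, is E.
Stacking thirds from E gives E-G-B.
With the 6 figure the chord is in first inversion; from the bass G upward in close position it reads G-B-E.

G B E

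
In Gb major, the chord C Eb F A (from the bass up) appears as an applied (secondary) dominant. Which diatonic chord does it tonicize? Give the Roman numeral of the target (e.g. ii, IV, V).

The chord is a dominant seventh chord on F.
A dominant resolves down a perfect fifth: F → Bb. In Gb major, Bb is scale degree 3, i.e. iii.

iii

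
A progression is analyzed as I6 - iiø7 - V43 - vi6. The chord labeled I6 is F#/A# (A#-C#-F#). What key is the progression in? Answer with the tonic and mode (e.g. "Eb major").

The chord F#/A# is a major triad rooted on F#; its label is I6.
If F# is scale degree 1 and the mode makes that degree carry a major triad, the tonic is F# and the mode is major.

F# major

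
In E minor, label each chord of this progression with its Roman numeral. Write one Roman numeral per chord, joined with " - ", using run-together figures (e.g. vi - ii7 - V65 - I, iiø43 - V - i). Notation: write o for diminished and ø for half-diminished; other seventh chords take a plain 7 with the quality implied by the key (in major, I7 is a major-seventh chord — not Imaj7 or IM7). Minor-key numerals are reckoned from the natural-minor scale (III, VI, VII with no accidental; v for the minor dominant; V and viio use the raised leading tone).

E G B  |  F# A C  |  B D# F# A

i - iio - V7

E-G-B: minor triad on E = scale degree 1 → i.
F#-A-C: diminished triad on F# = scale degree 2 → iio.
B-D#-F#-A: root B is the dominant; dominant seventh chord there is V7.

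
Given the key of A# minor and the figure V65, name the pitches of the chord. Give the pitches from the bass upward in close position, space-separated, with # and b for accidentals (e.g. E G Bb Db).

In A# minor, the fifth degree is E#. The dominant is major (leading tone raised), so V is a dominant seventh chord.
Stacking thirds from E# gives E#-G##-B#-D#.
With the 65 figure the chord is in first inversion; from the bass G## upward in close position it reads G##-B#-D#-E#.

G## B# D# E#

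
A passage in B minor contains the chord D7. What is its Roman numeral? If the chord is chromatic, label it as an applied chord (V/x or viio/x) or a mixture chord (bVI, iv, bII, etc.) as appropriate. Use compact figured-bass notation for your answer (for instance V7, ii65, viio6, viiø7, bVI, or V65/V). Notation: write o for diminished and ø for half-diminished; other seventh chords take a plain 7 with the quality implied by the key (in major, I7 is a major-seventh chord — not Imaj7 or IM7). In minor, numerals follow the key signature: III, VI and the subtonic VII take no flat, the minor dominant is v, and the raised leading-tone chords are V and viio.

V7/VI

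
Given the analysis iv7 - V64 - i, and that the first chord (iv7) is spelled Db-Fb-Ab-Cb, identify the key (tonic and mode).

Ab minor

The anchor chord is a minor seventh chord on Db, labeled iv7.
Counting down 3 scale steps from Db places the tonic on Ab; a minor seventh chord on degree 4 is diatonic only in minor.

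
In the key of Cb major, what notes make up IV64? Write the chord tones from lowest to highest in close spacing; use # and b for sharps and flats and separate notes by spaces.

The numeral's case and figure indicate a major triad. In Cb major its root, the subdominant, is Fb.
Stacking thirds from Fb gives Fb-Ab-Cb.
With the 64 figure the chord is in second inversion; from the bass Cb upward in close position it reads Cb-Fb-Ab.

Cb Fb Ab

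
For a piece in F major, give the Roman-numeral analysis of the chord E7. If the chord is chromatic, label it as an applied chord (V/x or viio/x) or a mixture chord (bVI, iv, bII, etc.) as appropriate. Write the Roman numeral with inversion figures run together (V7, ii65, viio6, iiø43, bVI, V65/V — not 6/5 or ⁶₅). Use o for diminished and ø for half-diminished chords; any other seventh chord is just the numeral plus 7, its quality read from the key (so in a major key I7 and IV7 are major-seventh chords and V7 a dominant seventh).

V7/iii

Stacked in thirds the chord is E-G#-B-D: a dominant seventh chord on E.
E is not a diatonic chord root with this quality in F major, but it lies a perfect fifth above A (iii), so the chord functions as an applied dominant of iii.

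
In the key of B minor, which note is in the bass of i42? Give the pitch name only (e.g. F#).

A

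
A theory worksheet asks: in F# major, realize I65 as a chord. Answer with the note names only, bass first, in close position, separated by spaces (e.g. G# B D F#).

In F# major, scale degree 1 is F#, and the diatonic chord built there is a major seventh chord.
That chord is spelled F#-A#-C#-E#.
With the 65 figure the chord is in first inversion; from the bass A# upward in close position it reads A#-C#-E#-F#.

A# C# E# F#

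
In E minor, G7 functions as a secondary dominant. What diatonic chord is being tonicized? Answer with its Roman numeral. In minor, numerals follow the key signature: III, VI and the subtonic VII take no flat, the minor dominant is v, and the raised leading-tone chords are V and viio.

The chord is a dominant seventh chord on G.
A dominant resolves down a perfect fifth: G → C. In E minor, C is scale degree 6, i.e. VI.

VI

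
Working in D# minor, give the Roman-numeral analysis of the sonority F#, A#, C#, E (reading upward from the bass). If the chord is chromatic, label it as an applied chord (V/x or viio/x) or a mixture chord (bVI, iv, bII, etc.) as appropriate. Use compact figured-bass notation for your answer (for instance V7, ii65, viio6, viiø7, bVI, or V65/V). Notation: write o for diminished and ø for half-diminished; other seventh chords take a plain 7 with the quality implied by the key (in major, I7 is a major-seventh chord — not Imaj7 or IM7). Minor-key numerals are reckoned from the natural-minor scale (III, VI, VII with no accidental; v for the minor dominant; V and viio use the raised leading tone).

V7/VI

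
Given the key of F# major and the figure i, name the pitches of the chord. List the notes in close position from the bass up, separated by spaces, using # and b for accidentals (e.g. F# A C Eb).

F# A C#

Scale degree 1 in F# major is F#; here the chord built on it is altered to a minor triad. i is the minor tonic, borrowed from the parallel minor.
So the chord is F#-A-C#.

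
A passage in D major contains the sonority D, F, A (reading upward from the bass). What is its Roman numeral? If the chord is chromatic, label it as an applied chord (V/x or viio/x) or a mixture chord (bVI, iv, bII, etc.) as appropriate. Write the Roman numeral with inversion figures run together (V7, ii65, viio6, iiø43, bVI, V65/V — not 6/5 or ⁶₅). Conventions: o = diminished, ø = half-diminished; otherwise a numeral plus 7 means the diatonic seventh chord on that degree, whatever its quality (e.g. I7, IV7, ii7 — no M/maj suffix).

Stacked in thirds the chord is D-F-A: a minor triad on D.
D is the first degree of D major. This is the minor tonic, borrowed from the parallel minor.

i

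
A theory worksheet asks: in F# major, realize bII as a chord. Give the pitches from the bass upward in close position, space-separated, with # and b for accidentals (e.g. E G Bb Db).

bII is the Neapolitan chord — a major triad on the lowered second degree. In F# major that root is G.
So the chord is G-B-D, a major triad.

G B D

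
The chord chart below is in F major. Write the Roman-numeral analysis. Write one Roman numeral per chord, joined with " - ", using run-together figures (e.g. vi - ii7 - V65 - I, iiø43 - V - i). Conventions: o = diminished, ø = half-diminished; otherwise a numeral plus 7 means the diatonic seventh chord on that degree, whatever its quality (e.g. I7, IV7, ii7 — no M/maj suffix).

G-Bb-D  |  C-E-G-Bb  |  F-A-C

ii - V7 - I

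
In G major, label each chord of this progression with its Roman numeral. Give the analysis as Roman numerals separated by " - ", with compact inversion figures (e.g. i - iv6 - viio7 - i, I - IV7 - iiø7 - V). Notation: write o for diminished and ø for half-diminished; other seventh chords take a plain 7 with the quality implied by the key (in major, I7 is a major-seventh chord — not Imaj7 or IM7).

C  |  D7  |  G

C: major triad on C = scale degree 4 → IV.
D7 has root D, degree 5 in G major, so V7.
G: root G is the tonic; major triad there is I.

IV - V7 - I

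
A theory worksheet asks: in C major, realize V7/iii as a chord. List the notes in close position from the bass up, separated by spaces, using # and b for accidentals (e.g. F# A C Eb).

The slash means an applied dominant: we want the dominant of iii. In C major, iii is E minor, and its dominant is built on B.
Building a dominant seventh chord on B gives B-D#-F#-A.

B D# F# A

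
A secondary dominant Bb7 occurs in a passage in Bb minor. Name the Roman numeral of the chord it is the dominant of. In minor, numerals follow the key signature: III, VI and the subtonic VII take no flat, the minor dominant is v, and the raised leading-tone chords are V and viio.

The chord is a dominant seventh chord on Bb.
A dominant resolves down a perfect fifth: Bb → Eb. In Bb minor, Eb is scale degree 4, i.e. iv.

iv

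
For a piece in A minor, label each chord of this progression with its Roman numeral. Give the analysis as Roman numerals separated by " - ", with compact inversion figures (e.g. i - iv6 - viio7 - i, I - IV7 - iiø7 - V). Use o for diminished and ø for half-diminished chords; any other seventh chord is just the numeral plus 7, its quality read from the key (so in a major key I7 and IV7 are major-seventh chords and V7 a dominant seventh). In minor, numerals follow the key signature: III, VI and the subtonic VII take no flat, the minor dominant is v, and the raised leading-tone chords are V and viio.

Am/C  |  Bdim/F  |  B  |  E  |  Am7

i6 - iio64 - V/V - V - i7

Am/C has root A, degree 1 in A minor, so i6.
Bdim/F: diminished triad on B = scale degree 2 → iio64.
B: a major triad on B, the applied dominant of V → V/V.
E has root E, degree 5 in A minor, so V.
Am7: minor seventh chord on A = scale degree 1 → i7.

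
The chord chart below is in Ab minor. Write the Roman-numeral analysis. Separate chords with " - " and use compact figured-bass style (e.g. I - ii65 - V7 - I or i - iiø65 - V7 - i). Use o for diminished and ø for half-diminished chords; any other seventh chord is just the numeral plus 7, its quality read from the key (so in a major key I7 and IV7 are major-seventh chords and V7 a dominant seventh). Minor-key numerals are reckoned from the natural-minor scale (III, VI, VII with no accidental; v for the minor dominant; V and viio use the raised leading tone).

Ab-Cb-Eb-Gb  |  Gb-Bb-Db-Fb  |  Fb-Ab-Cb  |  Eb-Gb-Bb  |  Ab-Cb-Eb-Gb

i7 - VII7 - VI - v - i7

Ab-Cb-Eb-Gb: root Ab is the tonic; minor seventh chord there is i7.
Gb-Bb-Db-Fb: root Gb is the subtonic; dominant seventh chord there is VII7.
Fb-Ab-Cb: root Fb is the submediant; major triad there is VI.
Eb-Gb-Bb: root Eb is the dominant; minor triad there is v.
Ab-Cb-Eb-Gb: root Ab is the tonic; minor seventh chord there is i7.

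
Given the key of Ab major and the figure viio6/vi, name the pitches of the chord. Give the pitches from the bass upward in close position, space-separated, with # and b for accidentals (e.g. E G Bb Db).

G Bb E

viio6/vi is a secondary leading-tone chord. The target vi is F in Ab major; the applied chord is rooted a semitone below, on E.
Building a diminished triad on E gives E-G-Bb.
With the 6 figure the chord is in first inversion; from the bass G upward in close position it reads G-Bb-E.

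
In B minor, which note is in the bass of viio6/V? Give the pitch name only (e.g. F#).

G#

The applied chord viio6/V is rooted on E#: E#-G#-B.
The figure 6 means first inversion — the third is in the bass.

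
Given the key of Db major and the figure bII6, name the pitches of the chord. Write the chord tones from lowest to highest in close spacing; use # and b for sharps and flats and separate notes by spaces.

Scale degree 2 in Db major is Eb; lowering it a half step gives Ebb. bII6 is the Neapolitan sixth — a major triad on the lowered second degree, here in its customary first inversion.
So the chord is Ebb-Gb-Bbb, a major triad.
With the 6 figure the chord is in first inversion; from the bass Gb upward in close position it reads Gb-Bbb-Ebb.

Gb Bbb Ebb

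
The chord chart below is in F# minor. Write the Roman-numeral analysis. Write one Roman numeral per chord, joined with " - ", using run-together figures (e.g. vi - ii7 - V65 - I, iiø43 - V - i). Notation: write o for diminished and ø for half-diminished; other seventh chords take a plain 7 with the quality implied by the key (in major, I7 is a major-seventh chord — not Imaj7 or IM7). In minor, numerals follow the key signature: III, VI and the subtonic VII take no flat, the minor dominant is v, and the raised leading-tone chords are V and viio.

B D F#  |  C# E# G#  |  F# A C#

iv - V - i

B-D-F#: minor triad on B = scale degree 4 → iv.
C#-E#-G#: root C# is the dominant; major triad there is V.
F#-A-C#: root F# is the tonic; minor triad there is i.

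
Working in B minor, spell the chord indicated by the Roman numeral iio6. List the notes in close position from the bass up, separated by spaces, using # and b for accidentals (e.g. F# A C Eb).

E G C#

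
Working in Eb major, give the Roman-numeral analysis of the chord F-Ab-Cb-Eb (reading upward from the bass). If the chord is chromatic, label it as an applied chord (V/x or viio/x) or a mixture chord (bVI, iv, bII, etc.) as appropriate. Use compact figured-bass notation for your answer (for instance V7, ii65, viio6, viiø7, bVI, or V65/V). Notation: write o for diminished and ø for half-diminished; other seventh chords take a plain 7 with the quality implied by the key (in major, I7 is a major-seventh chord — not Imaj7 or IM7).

The pitches F-Ab-Cb-Eb form a half-diminished seventh chord rooted on F.
F is the second degree of Eb major. This is the half-diminished supertonic seventh, borrowed from the parallel minor.

iiø7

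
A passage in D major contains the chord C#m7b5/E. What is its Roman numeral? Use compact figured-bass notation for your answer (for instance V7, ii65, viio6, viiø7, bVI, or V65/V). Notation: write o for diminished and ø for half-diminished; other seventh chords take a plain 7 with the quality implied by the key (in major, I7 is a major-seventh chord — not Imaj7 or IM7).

viiø65

Stacked in thirds the chord is C#-E-G-B: a half-diminished seventh chord on C#.
In D major, C# is the leading tone; the diatonic half-diminished seventh chord there is viiø7.
With E in the bass the chord is in first inversion, so the figured bass is 65.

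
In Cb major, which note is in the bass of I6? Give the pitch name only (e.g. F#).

Eb

I in Cb major has root Cb; the chord is Cb-Eb-Gb.
The figure 6 means first inversion — the third is in the bass.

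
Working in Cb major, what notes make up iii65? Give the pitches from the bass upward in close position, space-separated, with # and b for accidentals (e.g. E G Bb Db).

The numeral's case and figure indicate a minor seventh chord. In Cb major its root, scale degree 3, is Eb.
Stacking thirds from Eb gives Eb-Gb-Bb-Db.
The figured bass 65 indicates first inversion, placing the third (Gb) in the bass: Gb-Bb-Db-Eb.

Gb Bb Db Eb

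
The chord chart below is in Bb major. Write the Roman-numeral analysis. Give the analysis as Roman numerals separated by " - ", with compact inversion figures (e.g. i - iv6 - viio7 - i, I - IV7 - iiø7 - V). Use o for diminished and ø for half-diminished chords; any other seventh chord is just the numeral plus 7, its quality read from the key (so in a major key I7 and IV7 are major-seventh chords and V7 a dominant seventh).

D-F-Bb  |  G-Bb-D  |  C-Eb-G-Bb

I6 - vi - ii7

D-F-Bb: root Bb is the tonic; major triad there is I6.
G-Bb-D has root G, degree 6 in Bb major, so vi.
C-Eb-G-Bb: root C is the supertonic; minor seventh chord there is ii7.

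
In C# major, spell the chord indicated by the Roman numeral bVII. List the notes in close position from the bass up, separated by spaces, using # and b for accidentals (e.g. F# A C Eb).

bVII is a major triad on the lowered seventh degree (the subtonic), borrowed from the parallel minor. In C# major that root is B.
So the chord is B-D#-F#, a major triad.

B D# F#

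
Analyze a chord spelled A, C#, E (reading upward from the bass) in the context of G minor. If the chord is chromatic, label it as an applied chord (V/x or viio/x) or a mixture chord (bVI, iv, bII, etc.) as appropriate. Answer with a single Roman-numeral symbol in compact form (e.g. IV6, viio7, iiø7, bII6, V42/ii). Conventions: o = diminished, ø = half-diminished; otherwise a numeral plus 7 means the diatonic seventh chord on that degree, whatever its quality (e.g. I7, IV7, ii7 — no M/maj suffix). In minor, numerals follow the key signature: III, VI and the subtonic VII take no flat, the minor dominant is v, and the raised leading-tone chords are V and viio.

Stacked in thirds the chord is A-C#-E: a major triad on A.
A is not a diatonic chord root with this quality in G minor, but it lies a perfect fifth above D (V), so the chord functions as an applied dominant of V.

V/V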